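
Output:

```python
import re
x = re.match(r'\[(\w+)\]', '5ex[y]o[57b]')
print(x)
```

`re.match` only tries the pattern at the start of the string.
Here position 0 doesn't satisfy it, so the call returns None.

None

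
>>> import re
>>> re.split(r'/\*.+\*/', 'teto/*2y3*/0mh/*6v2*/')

Matches to split on: at [4:21] → '/*2y3*/0mh/*6v2*/'.
Each match becomes a cut point; 2 segments remain.

['teto', '']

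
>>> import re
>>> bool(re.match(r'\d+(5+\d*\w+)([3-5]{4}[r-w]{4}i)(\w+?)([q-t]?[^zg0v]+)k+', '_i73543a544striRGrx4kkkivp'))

False

`match` is anchored at position 0; if the pattern doesn't fit there, it returns None.
Here position 0 doesn't satisfy it, so the call returns None, and `bool(None)` is False.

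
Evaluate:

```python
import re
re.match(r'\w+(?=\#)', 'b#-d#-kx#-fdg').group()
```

'b'

`re.match` only tries the pattern at the start of the string.
The match spans [0:1] → 'b'.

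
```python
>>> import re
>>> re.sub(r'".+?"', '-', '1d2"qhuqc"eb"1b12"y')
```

'1d2-eb-y'

Matches: at [3:10] → '"qhuqc"'; at [12:18] → '"1b12"'.
`sub` substitutes '-' at each match site.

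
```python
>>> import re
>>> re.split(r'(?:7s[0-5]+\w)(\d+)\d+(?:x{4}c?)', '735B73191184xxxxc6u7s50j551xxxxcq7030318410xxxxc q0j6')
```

['735B73191184xxxxc6u', '55', 'q7030318410xxxxc q0j6']

The group in the pattern means `split` returns the separators' captures alongside the pieces.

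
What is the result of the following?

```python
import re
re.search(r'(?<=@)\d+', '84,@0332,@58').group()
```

The positive lookaround only admits positions where the adjacent text matches; those characters stay outside the span.
`search` walks the string left to right and returns the first match it finds.
The match spans [4:8] → '0332'.

'0332'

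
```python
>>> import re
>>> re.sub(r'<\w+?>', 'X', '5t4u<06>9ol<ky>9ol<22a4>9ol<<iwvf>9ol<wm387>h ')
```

'5t4uX9olX9olX9ol<X9olXh '

Matches: at [4:8] → '<06>'; at [11:15] → '<ky>'; at [18:24] → '<22a4>'; at [28:34] → '<iwvf>'; at [37:44] → '<wm387>'.
Every occurrence is swapped for 'X'.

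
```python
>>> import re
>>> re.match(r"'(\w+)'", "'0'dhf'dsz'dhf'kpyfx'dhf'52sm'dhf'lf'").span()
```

(0, 3)

`match` is anchored at position 0; if the pattern doesn't fit there, it returns None.
The match spans [0:3] → "'0'".
Captured: group 1 = '0'.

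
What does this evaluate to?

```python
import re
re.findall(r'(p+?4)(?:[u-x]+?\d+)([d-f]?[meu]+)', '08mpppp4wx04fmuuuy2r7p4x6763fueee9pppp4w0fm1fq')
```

[('pppp4', 'fmuuu'), ('p4', 'fueee'), ('pppp4', 'fm')]

Pattern: one or more of a literal 'p' (lazy), then the literal '4' (captured); then one or more of a character in [u-x] (lazy), then one or more of a digit (non-capturing group); then optionally a character in [d-f], then one or more of one of [meu] (captured).
Multiple groups make `findall` return tuples — one 2-tuple for each match.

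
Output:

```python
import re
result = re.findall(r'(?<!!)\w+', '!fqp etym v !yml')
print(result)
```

['qp', 'etym', 'v', 'ml']

The negative lookaround is zero-width — it rules out positions where the adjacent text would match, without consuming anything.
Walking the string: at [2:4] → 'qp'; at [5:9] → 'etym'; at [10:11] → 'v'; at [14:16] → 'ml'.
No capturing groups, so `findall` returns the 4 full match strings.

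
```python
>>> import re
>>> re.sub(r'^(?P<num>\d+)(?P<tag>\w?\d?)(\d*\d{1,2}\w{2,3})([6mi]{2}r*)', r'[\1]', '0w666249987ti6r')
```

'[0]'

The pattern matches anchored at the start of the string; then one or more of a digit (captured as 'num'); then optionally a word character, then optionally a digit (captured as 'tag'); then zero or more of a digit, then 1 to 2 of a digit, then 2 to 3 of a word character (captured); then exactly 2 of one of [6mi], then zero or more of the literal 'r' (captured).
Matches: at [0:15] → '0w666249987ti6r'.
Each match is replaced using the text its own group 1 captured.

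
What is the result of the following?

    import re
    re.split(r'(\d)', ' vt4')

With a capturing group present, the delimiter's captured portion is kept in the result list.

[' vt', '4', '']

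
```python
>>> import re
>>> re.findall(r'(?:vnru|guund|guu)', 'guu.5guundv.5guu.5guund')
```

['guu', 'guund', 'guu', 'guund']

Branches in `(...|...)` are attempted left-to-right; the first branch that allows the whole pattern to succeed is taken.
Since nothing is captured, `findall` lists the 4 matched substrings directly.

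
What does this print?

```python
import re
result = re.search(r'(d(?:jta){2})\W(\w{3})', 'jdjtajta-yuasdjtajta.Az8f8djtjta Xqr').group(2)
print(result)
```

yua

Pattern: the literal 'd', then the literal 'jta' repeated 2 times (captured); then a non-word character; then exactly 3 of a word character (captured).
`search` walks the string left to right and returns the first match it finds.
The match spans [1:12] → 'djtajta-yua'.
Captured: group 1 = 'djtajta', group 2 = 'yua'.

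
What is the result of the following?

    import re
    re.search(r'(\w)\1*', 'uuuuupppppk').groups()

('u',)

`\1` is not a pattern — it's the concrete string captured by group 1, re-applied verbatim.
Unlike `match`, `search` isn't anchored — it looks for the pattern anywhere in the string.
The match spans [0:5] → 'uuuuu'.
Captured: group 1 = 'u'.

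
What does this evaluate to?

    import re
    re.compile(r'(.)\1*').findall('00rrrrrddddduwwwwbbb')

['0', 'r', 'd', 'u', 'w', 'b']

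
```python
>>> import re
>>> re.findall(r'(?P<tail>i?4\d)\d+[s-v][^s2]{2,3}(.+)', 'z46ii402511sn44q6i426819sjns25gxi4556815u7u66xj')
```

[('i40', 'q6i426819sjns25gxi4556815u7u66xj')]

Pattern: optionally the literal 'i', then the literal '4', then a digit (captured as 'tail'); then one or more of a digit, then a character in [s-v], then 2 to 3 of any character except [s2]; then one or more of any character (captured).
Walking the string: at [4:47] match 'i402511sn44q6i426819sjns25gxi4556815u7u66xj', groups = ('i40', 'q6i426819sjns25gxi4556815u7u66xj').
2 groups means the one result is a tuple of 2 captured strings — 1 here.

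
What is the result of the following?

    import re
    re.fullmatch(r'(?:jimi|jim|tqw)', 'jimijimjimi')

`re.fullmatch` requires the pattern to consume the entire string.
Here there's no way to consume every character, so the call returns None.

None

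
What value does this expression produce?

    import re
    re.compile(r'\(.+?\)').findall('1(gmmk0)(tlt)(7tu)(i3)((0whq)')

['(gmmk0)', '(tlt)', '(7tu)', '(i3)', '((0whq)']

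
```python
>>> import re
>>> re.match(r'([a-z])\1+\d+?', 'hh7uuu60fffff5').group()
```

`re.match` only tries the pattern at the start of the string.
The match spans [0:3] → 'hh7'.

'hh7'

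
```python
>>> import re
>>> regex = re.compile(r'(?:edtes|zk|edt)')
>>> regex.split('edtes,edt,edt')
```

Alternation isn't longest-match — the leftmost alternative that fits at this position is chosen.
`split` removes every match and returns the 4 fragments in between.

['', ',', ',', '']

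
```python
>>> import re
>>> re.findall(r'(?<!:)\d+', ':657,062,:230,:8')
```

A negative assertion filters positions out without eating any characters.
Since nothing is captured, `findall` lists the 3 matched substrings directly.

['57', '062', '30']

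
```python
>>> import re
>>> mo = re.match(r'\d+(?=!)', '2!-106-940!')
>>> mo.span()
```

Because the assertion is zero-width, the text it checks is not consumed and won't appear in the result.
`re.match` only tries the pattern at the start of the string.
The match spans [0:1] → '2'.

(0, 1)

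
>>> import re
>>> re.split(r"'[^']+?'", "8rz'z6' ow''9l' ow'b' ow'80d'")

Matches to split on: at [3:7] → "'z6'"; at [11:15] → "'9l'"; at [18:21] → "'b'"; at [24:29] → "'80d'".
`split` removes every match and returns the 5 fragments in between.

['8rz', " ow'", ' ow', ' ow', '']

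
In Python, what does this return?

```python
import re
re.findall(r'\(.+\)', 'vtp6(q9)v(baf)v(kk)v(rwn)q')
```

Matches: at [4:25] → '(q9)v(baf)v(kk)v(rwn)'.
Since nothing is captured, `findall` lists the 1 matched substring directly.

['(q9)v(baf)v(kk)v(rwn)']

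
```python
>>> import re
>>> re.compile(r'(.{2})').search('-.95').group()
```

This matches exactly 2 of any character (captured).
`re.search` scans for the first position where the pattern succeeds.
The match spans [0:2] → '-.'.
Captured: group 1 = '-.'.

'-.'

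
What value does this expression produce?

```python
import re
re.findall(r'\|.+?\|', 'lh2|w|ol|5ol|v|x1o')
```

Lazy quantifiers expand one character at a time until the remainder of the pattern can match.
Matches: at [3:6] → '|w|'; at [8:13] → '|5ol|'.
`findall` yields the raw match text (2 of them) because the pattern has no groups.

['|w|', '|5ol|']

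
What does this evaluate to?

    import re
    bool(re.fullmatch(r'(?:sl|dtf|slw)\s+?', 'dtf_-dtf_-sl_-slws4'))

False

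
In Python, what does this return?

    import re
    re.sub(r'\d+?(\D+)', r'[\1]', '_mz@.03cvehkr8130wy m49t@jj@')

'_mz@.[cvehkr][wy m][t@jj@]'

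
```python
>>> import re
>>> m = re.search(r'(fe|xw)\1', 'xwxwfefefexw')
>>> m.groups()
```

After group 1 captures some text, `\1` only succeeds where that same text appears again.
`re.search` tries every starting position until one works.
The match spans [0:4] → 'xwxw'.
Captured: group 1 = 'xw'.

('xw',)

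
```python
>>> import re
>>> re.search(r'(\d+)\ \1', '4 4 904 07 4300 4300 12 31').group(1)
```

'4'

The match spans [0:3] → '4 4'.
Captured: group 1 = '4'.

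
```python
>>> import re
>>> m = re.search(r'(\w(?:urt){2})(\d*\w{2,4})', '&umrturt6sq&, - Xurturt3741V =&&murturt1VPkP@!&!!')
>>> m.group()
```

'Xurturt3741V'

This matches a word character, then the literal 'urt' repeated 2 times (captured); then zero or more of a digit, then 2 to 4 of a word character (captured).
`re.search` scans for the first position where the pattern succeeds.
The match spans [16:28] → 'Xurturt3741V'.
Captured: group 1 = 'Xurturt', group 2 = '3741V'.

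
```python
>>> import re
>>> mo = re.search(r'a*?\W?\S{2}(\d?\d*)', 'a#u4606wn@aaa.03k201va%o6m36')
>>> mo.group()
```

'a#'

This matches zero or more of a literal 'a' (lazy), then optionally a non-word character, then exactly 2 of a non-whitespace character; then optionally a digit, then zero or more of a digit (captured).
Lazy quantifiers expand one character at a time until the remainder of the pattern can match.
Unlike `match`, `search` isn't anchored — it looks for the pattern anywhere in the string.
The match spans [0:2] → 'a#'.
Captured: group 1 = ''.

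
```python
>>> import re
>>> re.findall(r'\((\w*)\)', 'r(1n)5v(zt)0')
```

['1n', 'zt']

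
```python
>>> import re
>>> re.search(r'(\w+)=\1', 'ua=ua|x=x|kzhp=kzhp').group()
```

'ua=ua'

The backreference `\1` re-matches whatever the first group consumed, character for character.
`re.search` scans for the first position where the pattern succeeds.
The match spans [0:5] → 'ua=ua'.
Captured: group 1 = 'ua'.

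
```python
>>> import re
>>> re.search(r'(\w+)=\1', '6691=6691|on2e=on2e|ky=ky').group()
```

'6691=6691'

`\1` is not a pattern — it's the concrete string captured by group 1, re-applied verbatim.
`re.search` scans for the first position where the pattern succeeds.
The match spans [0:9] → '6691=6691'.
Captured: group 1 = '6691'.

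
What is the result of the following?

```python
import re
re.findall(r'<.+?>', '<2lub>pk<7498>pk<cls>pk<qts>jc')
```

['<2lub>', '<7498>', '<cls>', '<qts>']

Lazy quantifiers expand one character at a time until the remainder of the pattern can match.
Matches: at [0:6] → '<2lub>'; at [8:14] → '<7498>'; at [16:21] → '<cls>'; at [23:28] → '<qts>'.
With no groups in the pattern, `findall` gives back each whole match — 4 here.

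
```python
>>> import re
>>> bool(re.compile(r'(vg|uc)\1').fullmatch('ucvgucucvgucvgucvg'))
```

`re.fullmatch` requires the pattern to consume the entire string.
Here the string isn't matched end-to-end, so the call returns None, and `bool(None)` is False.

False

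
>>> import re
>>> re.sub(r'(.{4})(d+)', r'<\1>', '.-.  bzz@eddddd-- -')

Pattern: exactly 4 of any character (captured); then one or more of a literal 'd' (captured).
Matches: at [6:15] → 'zz@eddddd'.
`\1` in the replacement pulls in group 1's text for each match.

'.-.  b<zz@e>-- -'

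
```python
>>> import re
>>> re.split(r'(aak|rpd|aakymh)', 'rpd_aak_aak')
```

['', 'rpd', '_', 'aak', '_', 'aak', '']

Matches to split on: at [0:3] → 'rpd'; at [4:7] → 'aak'; at [8:11] → 'aak'.
The group in the pattern means `split` returns the separators' captures alongside the pieces.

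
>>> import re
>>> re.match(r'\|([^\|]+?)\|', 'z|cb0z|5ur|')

None

`match` is anchored at position 0; if the pattern doesn't fit there, it returns None.
Here the pattern fails at index 0, so the call returns None.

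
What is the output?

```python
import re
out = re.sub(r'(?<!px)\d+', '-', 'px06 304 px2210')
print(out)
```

px0- - px2-

The negative lookahead/lookbehind blocks any match where the forbidden context is present.
Matches: at [3:4] → '6'; at [5:8] → '304'; at [12:15] → '210'.
Each match is replaced by '-'.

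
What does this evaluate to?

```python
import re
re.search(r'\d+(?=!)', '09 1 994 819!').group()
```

Lookahead/lookbehind check context without consuming it, so the matched span excludes the asserted characters.
The match spans [9:12] → '819'.

'819'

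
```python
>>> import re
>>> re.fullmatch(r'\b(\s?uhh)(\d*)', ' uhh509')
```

None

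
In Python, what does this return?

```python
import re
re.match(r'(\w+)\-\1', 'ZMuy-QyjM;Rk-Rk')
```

The backreference `\1` re-matches whatever the first group consumed, character for character.
`re.match` only tries the pattern at the start of the string.
Here the pattern fails at index 0, so the call returns None.

None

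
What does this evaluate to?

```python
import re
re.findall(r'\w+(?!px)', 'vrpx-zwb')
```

['vrpx', 'zwb']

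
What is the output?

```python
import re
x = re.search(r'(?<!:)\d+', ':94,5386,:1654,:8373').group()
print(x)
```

4

`(?!…)`/`(?<!…)` only lets a position through if the neighbouring text does NOT match; no characters are consumed.
`search` walks the string left to right and returns the first match it finds.
The match spans [2:3] → '4'.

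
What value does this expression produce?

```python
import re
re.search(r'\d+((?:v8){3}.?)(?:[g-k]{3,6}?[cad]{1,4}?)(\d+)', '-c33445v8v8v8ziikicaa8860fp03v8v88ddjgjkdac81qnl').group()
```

The pattern matches one or more of a digit; then the literal 'v8' repeated 3 times, then optionally any character (captured); then 3 to 6 of a character in [g-k] (lazy), then 1 to 4 of one of [cad] (lazy) (non-capturing group); then one or more of a digit (captured).
The match spans [2:25] → '33445v8v8v8ziikicaa8860'.

'33445v8v8v8ziikicaa8860'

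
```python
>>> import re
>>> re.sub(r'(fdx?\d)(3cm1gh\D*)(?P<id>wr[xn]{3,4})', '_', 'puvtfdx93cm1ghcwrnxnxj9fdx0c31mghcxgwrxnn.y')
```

This matches the literal 'fd', then optionally the literal 'x', then a digit (captured); then the literal '3cm', then the literal '1gh', then zero or more of a non-digit (captured); then the literal 'wr', then 3 to 4 of one of [xn] (captured as 'id').
Matches: at [4:21] → 'fdx93cm1ghcwrnxnx'.
`sub` substitutes '_' at each match site.

'puvt_j9fdx0c31mghcxgwrxnn.y'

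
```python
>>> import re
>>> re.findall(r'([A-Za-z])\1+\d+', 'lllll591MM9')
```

A backreference is literal: `\1` must see the identical characters the first group matched.
Matches: at [0:8] match 'lllll591', group 1 = 'l'; at [8:11] match 'MM9', group 1 = 'M'.
Because there's exactly one group, `findall` drops the full match and keeps group 1 from each hit.

['l', 'M']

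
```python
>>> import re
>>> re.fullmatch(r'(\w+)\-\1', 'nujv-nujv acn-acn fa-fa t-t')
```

None

A backreference is literal: `\1` must see the identical characters the first group matched.
`re.fullmatch` is like wrapping the pattern in `^…$` (in single-line mode).
Here the string isn't matched end-to-end, so the call returns None.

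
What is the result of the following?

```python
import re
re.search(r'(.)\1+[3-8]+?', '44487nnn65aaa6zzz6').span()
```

`\1` is not a pattern — it's the concrete string captured by group 1, re-applied verbatim.
The match spans [0:4] → '4448'.

(0, 4)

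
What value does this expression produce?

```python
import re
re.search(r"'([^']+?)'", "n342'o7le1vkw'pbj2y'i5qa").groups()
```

('o7le1vkw',)

`re.search` scans for the first position where the pattern succeeds.
The match spans [4:14] → "'o7le1vkw'".
Captured: group 1 = 'o7le1vkw'.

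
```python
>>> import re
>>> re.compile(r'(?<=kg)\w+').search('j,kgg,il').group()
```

'g'

The `(?=…)`/`(?<=…)` assertion just peeks at neighbouring text; it doesn't advance the match position.
Unlike `match`, `search` isn't anchored — it looks for the pattern anywhere in the string.
The match spans [4:5] → 'g'.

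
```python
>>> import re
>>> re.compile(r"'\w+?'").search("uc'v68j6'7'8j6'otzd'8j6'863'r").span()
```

(2, 9)

`re.search` tries every starting position until one works.
The match spans [2:9] → "'v68j6'".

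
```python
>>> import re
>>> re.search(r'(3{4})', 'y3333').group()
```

'3333'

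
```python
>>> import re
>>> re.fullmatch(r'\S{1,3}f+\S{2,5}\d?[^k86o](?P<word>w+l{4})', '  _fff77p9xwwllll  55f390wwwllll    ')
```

The pattern matches 1 to 3 of a non-whitespace character, then one or more of a literal 'f'; then 2 to 5 of a non-whitespace character, then optionally a digit, then any character except [k86o]; then one or more of a literal 'w', then exactly 4 of the literal 'l' (captured as 'word').
`re.fullmatch` requires the pattern to consume the entire string.
Here the string isn't matched end-to-end, so the call returns None.

None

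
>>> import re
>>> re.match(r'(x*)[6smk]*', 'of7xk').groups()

('',)

The match spans [0:0] → ''.
Captured: group 1 = ''.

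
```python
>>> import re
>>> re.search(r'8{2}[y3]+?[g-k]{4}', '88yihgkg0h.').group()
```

Pattern: exactly 2 of a literal '8'; then one or more of one of [y3] (lazy), then exactly 4 of a character in [g-k].
Unlike `match`, `search` isn't anchored — it looks for the pattern anywhere in the string.
The match spans [0:7] → '88yihgk'.

'88yihgk'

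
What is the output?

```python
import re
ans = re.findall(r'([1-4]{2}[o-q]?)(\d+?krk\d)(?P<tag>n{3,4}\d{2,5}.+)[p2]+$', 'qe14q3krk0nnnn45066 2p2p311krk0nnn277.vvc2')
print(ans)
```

The pattern matches exactly 2 of a character in [1-4], then optionally a character in [o-q] (captured); then one or more of a digit (lazy), then the literal 'krk', then a digit (captured); then 3 to 4 of a literal 'n', then 2 to 5 of a digit, then one or more of any character (captured as 'tag'); then one or more of one of [p2]; then anchored at the end.
Multiple groups make `findall` return tuples — one 3-tuple for the one match.

[('14q', '3krk0', 'nnnn45066 2p2p311krk0nnn277.vvc')]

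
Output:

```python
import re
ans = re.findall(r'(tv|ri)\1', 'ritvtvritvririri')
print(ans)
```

['tv', 'ri']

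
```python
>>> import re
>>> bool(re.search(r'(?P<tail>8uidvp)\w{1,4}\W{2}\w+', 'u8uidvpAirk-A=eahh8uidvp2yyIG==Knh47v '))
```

False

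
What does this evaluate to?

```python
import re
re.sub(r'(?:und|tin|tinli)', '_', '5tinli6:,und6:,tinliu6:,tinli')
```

'5_li6:,_6:,_liu6:,_li'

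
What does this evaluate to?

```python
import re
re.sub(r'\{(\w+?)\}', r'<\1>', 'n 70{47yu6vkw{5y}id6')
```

'n 70{47yu6vkw<5y>id6'

Matches: at [13:17] → '{5y}'.
The replacement refers to a captured group, so each match is rewritten using its own captured text.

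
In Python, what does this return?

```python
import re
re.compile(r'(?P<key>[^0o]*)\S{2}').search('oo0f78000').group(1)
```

''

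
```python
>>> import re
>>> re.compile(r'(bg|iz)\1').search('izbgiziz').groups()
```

After group 1 captures some text, `\1` only succeeds where that same text appears again.
`re.search` scans for the first position where the pattern succeeds.
The match spans [4:8] → 'iziz'.
Captured: group 1 = 'iz'.

('iz',)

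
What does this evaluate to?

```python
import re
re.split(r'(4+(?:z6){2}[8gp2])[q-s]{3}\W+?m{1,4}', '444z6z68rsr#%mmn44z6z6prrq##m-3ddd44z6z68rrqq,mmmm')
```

['', '444z6z68', 'n', '44z6z6p', '-3ddd44z6z68rrqq,mmmm']

The group in the pattern means `split` returns the separators' captures alongside the pieces.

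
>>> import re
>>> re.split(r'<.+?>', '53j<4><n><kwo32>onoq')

['53j', '', '', 'onoq']

Matches to split on: at [3:6] → '<4>'; at [6:9] → '<n>'; at [9:16] → '<kwo32>'.
`split` removes every match and returns the 4 fragments in between.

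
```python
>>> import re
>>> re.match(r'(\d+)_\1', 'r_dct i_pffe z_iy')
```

None

`re.match` only tries the pattern at the start of the string.
Here the pattern fails at index 0, so the call returns None.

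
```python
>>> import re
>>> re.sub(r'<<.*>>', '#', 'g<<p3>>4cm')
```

'g#4cm'

Every occurrence is swapped for '#'.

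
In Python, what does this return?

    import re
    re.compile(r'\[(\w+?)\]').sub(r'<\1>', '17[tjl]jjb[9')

'17<tjl>jjb[9'

Matches: at [2:7] → '[tjl]'.
`\1` in the replacement pulls in group 1's text for each match.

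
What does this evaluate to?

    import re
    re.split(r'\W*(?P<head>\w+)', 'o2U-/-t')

This matches zero or more of a non-word character; then one or more of a word character (captured as 'head').
With a capturing group present, the delimiter's captured portion is kept in the result list.

['', 'o2U', '', 't', '']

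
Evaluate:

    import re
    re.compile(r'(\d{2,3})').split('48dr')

`re.split` interleaves the captured-group text with the surrounding fragments.

['', '48', 'dr']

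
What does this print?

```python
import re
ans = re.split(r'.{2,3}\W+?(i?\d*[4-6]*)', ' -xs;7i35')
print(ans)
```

Because the pattern has a capturing group, `split` also inserts each captured text between the pieces.

[' ', '7', 'i35']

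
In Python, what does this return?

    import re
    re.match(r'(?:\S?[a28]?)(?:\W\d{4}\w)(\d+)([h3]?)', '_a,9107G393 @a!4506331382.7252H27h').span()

(0, 11)

With `match`, the pattern is implicitly anchored at the beginning.
The match spans [0:11] → '_a,9107G393'.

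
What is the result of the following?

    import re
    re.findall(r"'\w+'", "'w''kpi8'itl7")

["'w'", "'kpi8'"]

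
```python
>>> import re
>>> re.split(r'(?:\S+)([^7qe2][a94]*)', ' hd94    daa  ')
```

[' ', ' ', '   ', ' ', ' ']

The pattern matches one or more of a non-whitespace character (non-capturing group); then any character except [7qe2], then zero or more of one of [a94] (captured).
Matches to split on: at [1:6] → 'hd94 '; at [9:13] → 'daa '.
Because the pattern has a capturing group, `split` also inserts each captured text between the pieces.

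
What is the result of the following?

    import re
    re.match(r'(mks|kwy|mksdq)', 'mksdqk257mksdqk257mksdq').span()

(0, 3)

With `match`, the pattern is implicitly anchored at the beginning.
The match spans [0:3] → 'mks'.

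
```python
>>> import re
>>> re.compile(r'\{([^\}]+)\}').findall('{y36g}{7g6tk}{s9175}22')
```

['y36g', '7g6tk', 's9175']

Because there's exactly one group, `findall` drops the full match and keeps group 1 from each hit.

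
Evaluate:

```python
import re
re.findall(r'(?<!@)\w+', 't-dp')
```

['t', 'dp']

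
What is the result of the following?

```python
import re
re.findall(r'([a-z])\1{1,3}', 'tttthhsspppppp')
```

['t', 'h', 's', 'p', 'p']

A backreference is literal: `\1` must see the identical characters the first group matched.
Walking the string: at [0:4] match 'tttt', group 1 = 't'; at [4:6] match 'hh', group 1 = 'h'; at [6:8] match 'ss', group 1 = 's'; at [8:12] match 'pppp', group 1 = 'p'; at [12:14] match 'pp', group 1 = 'p'.
`findall` collects group 1 from each match (5 total).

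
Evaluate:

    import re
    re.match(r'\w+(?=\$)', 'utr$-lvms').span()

`re.match` won't scan ahead — the pattern has to work from the very first character.
The match spans [0:3] → 'utr'.

(0, 3)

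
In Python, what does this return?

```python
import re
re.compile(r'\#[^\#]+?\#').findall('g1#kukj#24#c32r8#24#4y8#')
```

['#kukj#', '#c32r8#', '#4y8#']

Since nothing is captured, `findall` lists the 3 matched substrings directly.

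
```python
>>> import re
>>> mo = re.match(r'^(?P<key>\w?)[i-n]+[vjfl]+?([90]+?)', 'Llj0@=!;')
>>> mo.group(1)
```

The match spans [0:4] → 'Llj0'.
Captured: group 1 = 'L', group 2 = '0'.

'L'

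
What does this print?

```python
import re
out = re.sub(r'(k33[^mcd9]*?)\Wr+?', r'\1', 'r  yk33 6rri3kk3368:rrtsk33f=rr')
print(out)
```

The pattern matches the literal 'k33', then zero or more of any character except [mcd9] (lazy) (captured); then a non-word character, then one or more of a literal 'r' (lazy).
A non-greedy quantifier consumes as few characters as it can — just enough that the remainder of the pattern still matches from where it stops; whatever follows it matches normally.
Matches: at [4:21] → 'k33 6rri3kk3368:r'; at [24:30] → 'k33f=r'.
The replacement refers to a captured group, so each match is rewritten using its own captured text.

r  yk33 6rri3kk3368rtsk33fr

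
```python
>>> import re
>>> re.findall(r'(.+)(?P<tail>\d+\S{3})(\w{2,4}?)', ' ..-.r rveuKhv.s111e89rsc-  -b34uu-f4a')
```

This matches one or more of any character (captured); then one or more of a digit, then exactly 3 of a non-whitespace character (captured as 'tail'); then 2 to 4 of a word character (lazy) (captured).
With the lazy modifier that quantifier settles for the fewest repetitions that let the rest of the pattern succeed (the atoms after it are unaffected and can still be greedy).
Walking the string: at [0:37] match ' ..-.r rveuKhv.s111e89rsc-  -b34uu-f4', groups = (' ..-.r rveuKhv.s111e89rsc-  -b3', '4uu-', 'f4').
With 3 capturing groups, `findall` returns a 3-tuple per match.

[(' ..-.r rveuKhv.s111e89rsc-  -b3', '4uu-', 'f4')]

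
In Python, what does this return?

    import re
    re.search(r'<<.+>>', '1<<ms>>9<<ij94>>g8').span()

(1, 16)

The match spans [1:16] → '<<ms>>9<<ij94>>'.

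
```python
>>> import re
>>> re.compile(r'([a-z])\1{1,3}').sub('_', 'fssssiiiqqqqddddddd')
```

'f_____'

`\1` has to match the exact text group 1 already captured.
Every occurrence is swapped for '_'.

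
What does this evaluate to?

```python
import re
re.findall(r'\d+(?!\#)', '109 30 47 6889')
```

['109', '30', '47', '6889']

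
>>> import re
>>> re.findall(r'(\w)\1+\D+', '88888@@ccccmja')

`\1` is not a pattern — it's the concrete string captured by group 1, re-applied verbatim.
Because there's exactly one group, `findall` drops the full match and keeps group 1 from the one hit.

['8']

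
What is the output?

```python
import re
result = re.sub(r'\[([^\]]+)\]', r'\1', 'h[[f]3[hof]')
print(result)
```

h[f3hof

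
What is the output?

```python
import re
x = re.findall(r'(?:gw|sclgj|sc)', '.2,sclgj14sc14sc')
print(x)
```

`|` is ordered: at each position the engine commits to the first alternative that works.
Walking the string: at [3:8] → 'sclgj'; at [10:12] → 'sc'; at [14:16] → 'sc'.
Since nothing is captured, `findall` lists the 3 matched substrings directly.

['sclgj', 'sc', 'sc']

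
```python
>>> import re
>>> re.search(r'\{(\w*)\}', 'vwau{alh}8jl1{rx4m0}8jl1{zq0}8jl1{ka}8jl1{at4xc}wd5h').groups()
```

The match spans [4:9] → '{alh}'.
Captured: group 1 = 'alh'.

('alh',)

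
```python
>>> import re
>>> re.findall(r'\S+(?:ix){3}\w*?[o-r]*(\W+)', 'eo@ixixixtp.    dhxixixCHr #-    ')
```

This matches one or more of a non-whitespace character, then the literal 'ix' repeated 3 times; then zero or more of a word character (lazy), then zero or more of a character in [o-r]; then one or more of a non-word character (captured).
One capturing group, so `findall` returns just the captured substring from the one match — 1 in all.

['.    ']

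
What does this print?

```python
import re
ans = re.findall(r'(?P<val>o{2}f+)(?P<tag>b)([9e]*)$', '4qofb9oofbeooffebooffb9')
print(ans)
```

[('ooff', 'b', '9')]

Pattern: exactly 2 of the literal 'o', then one or more of the literal 'f' (captured as 'val'); then a literal 'b' (captured as 'tag'); then zero or more of one of [9e] (captured); then anchored at the end.
3 groups means the one result is a tuple of 3 captured strings — 1 here.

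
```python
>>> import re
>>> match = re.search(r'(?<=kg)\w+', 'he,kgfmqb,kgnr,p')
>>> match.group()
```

'fmqb'

Because the assertion is zero-width, the text it checks is not consumed and won't appear in the result.
The match spans [5:9] → 'fmqb'.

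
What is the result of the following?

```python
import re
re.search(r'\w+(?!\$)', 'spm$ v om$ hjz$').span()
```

(0, 2)

`(?!…)`/`(?<!…)` only lets a position through if the neighbouring text does NOT match; no characters are consumed.
`re.search` tries every starting position until one works.
The match spans [0:2] → 'sp'.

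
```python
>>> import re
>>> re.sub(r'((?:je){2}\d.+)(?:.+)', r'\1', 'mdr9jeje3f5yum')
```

Pattern: the literal 'je' repeated 2 times, then a digit, then one or more of any character (captured); then one or more of any character (non-capturing group).
Matches: at [4:14] → 'jeje3f5yum'.
The replacement refers to a captured group, so each match is rewritten using its own captured text.

'mdr9jeje3f5yu'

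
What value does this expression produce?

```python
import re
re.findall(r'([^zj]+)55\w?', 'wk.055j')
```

['wk.0']

The pattern matches one or more of any character except [zj] (captured); then the literal '55', then optionally a word character.
Walking the string: at [0:7] match 'wk.055j', group 1 = 'wk.0'.
`findall` collects group 1 from the one match (1 total).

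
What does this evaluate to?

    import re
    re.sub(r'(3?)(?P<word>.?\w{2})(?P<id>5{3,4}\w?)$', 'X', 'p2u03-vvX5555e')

`sub` substitutes 'X' at each match site.

'p2u03-X'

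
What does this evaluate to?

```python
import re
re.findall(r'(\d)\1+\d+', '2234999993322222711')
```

['2']

`\1` has to match the exact text group 1 already captured.
Scanning left to right: at [0:19] match '2234999993322222711', group 1 = '2'.
One capturing group, so `findall` returns just the captured substring from the one match — 1 in all.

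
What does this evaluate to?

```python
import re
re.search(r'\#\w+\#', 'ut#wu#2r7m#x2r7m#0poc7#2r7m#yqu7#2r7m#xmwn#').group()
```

'#wu#'

The match spans [2:6] → '#wu#'.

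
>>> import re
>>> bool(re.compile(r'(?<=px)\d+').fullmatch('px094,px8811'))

False

`fullmatch` succeeds only if the pattern covers the string from start to end.
Here there's no way to consume every character, so the call returns None, and `bool(None)` is False.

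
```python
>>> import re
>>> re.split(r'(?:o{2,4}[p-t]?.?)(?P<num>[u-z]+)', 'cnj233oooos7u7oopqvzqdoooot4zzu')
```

This matches 2 to 4 of the literal 'o', then optionally a character in [p-t], then optionally any character (non-capturing group); then one or more of a character in [u-z] (captured as 'num').
Matches to split on: at [6:13] → 'oooos7u'; at [14:20] → 'oopqvz'; at [22:31] → 'oooot4zzu'.
Because the pattern has a capturing group, `split` also inserts each captured text between the pieces.

['cnj233', 'u', '7', 'vz', 'qd', 'zzu', '']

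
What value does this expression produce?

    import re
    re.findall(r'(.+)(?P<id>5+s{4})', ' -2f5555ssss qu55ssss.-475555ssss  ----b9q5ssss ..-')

[(' -2f5555ssss qu55ssss.-475555ssss  ----b9q', '5ssss')]

Pattern: one or more of any character (captured); then one or more of the literal '5', then exactly 4 of the literal 's' (captured as 'id').
Matches: at [0:47] match ' -2f5555ssss qu55ssss.-475555ssss  ----b9q5ssss', groups = (' -2f5555ssss qu55ssss.-475555ssss  ----b9q', '5ssss').
With 2 capturing groups, `findall` returns a 2-tuple per match.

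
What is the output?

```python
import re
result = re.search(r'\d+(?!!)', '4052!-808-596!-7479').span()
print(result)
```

The negative lookahead/lookbehind blocks any match where the forbidden context is present.
The match spans [0:3] → '405'.

(0, 3)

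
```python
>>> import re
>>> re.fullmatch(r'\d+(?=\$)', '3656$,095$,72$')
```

None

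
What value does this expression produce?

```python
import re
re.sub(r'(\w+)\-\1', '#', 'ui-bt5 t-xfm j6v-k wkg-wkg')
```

The backreference `\1` re-matches whatever the first group consumed, character for character.
Matches: at [19:26] → 'wkg-wkg'.
Every occurrence is swapped for '#'.

'ui-bt5 t-xfm j6v-k #'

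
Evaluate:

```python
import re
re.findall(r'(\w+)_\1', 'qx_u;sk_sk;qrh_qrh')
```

['sk', 'qrh']

`\1` has to match the exact text group 1 already captured.
One capturing group, so `findall` returns just the captured substring from each match — 2 in all.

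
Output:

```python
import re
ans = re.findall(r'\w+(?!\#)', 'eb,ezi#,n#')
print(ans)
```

['eb', 'ez']

A negative assertion filters positions out without eating any characters.
Walking the string: at [0:2] → 'eb'; at [3:5] → 'ez'.
No capturing groups, so `findall` returns the 2 full match strings.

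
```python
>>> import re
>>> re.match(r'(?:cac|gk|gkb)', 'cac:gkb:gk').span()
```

(0, 3)

`match` is anchored at position 0; if the pattern doesn't fit there, it returns None.
The match spans [0:3] → 'cac'.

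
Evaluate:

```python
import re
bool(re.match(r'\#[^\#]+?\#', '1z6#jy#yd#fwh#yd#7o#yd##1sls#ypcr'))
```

False

`match` is anchored at position 0; if the pattern doesn't fit there, it returns None.
Here the string doesn't start with a match, so the call returns None, and `bool(None)` is False.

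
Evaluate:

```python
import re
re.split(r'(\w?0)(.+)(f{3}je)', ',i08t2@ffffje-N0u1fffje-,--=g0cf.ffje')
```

[',', 'i0', '8t2@ffffje-N0u1', 'fffje', '-,--=g0cf.ffje']

Pattern: optionally a word character, then a literal '0' (captured); then one or more of any character (captured); then exactly 3 of the literal 'f', then the literal 'je' (captured).
The group in the pattern means `split` returns the separators' captures alongside the pieces.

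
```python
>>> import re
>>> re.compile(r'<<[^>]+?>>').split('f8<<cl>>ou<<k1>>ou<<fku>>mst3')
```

['f8', 'ou', 'ou', 'mst3']

Matches to split on: at [2:8] → '<<cl>>'; at [10:16] → '<<k1>>'; at [18:25] → '<<fku>>'.
Splitting on the pattern gives 4 pieces.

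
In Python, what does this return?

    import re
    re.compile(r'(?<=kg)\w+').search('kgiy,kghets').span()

(2, 4)

The `(?=…)`/`(?<=…)` assertion just peeks at neighbouring text; it doesn't advance the match position.
The match spans [2:4] → 'iy'.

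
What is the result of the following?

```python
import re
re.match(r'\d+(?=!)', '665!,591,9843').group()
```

With `match`, the pattern is implicitly anchored at the beginning.
The match spans [0:3] → '665'.

'665'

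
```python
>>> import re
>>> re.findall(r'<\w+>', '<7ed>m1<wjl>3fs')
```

['<7ed>', '<wjl>']

Walking the string: at [0:5] → '<7ed>'; at [7:12] → '<wjl>'.
Since nothing is captured, `findall` lists the 2 matched substrings directly.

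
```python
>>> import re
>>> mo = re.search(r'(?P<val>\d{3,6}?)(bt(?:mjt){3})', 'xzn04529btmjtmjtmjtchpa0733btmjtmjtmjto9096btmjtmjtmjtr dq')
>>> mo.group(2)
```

This matches 3 to 6 of a digit (lazy) (captured as 'val'); then the literal 'bt', then the literal 'mjt' repeated 3 times (captured).
`re.search` scans for the first position where the pattern succeeds.
The match spans [3:19] → '04529btmjtmjtmjt'.
Captured: group 1 = '04529', group 2 = 'btmjtmjtmjt'.

'btmjtmjtmjt'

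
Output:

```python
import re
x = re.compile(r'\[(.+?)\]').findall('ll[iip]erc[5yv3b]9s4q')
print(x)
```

['iip', '5yv3b']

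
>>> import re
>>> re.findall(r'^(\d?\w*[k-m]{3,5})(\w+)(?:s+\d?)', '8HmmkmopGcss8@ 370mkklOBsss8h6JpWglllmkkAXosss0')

[('8Hmmkm', 'opGcs')]

This matches anchored at the start of the string; then optionally a digit, then zero or more of a word character, then 3 to 5 of a character in [k-m] (captured); then one or more of a word character (captured); then one or more of a literal 's', then optionally a digit (non-capturing group).
`findall` packs the 2 group values into a tuple for every match.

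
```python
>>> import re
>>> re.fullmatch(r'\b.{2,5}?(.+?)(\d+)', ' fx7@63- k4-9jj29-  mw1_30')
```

Pattern: a word boundary (`\b`, zero-width); then 2 to 5 of any character (lazy); then one or more of any character (lazy) (captured); then one or more of a digit (captured).
`fullmatch` succeeds only if the pattern covers the string from start to end.
Here the pattern can't cover the whole string, so the call returns None.

None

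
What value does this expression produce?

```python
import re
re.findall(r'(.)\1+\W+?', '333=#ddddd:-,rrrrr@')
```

['3', 'd', 'r']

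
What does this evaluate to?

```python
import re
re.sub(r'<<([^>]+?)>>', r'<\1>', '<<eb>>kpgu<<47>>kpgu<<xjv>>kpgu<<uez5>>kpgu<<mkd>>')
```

'<eb>kpgu<47>kpgu<xjv>kpgu<uez5>kpgu<mkd>'

`\1` in the replacement pulls in group 1's text for each match.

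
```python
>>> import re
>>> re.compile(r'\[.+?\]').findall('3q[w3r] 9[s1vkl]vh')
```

Because the quantifier is non-greedy, it stops expanding at the earliest point where the rest of the pattern can succeed.
Scanning left to right: at [2:7] → '[w3r]'; at [9:16] → '[s1vkl]'.
`findall` yields the raw match text (2 of them) because the pattern has no groups.

['[w3r]', '[s1vkl]']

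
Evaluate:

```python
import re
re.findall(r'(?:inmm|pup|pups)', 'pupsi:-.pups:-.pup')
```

Alternation tries branches left to right and keeps the first one that lets the overall match succeed at that position.
With no groups in the pattern, `findall` gives back each whole match — 3 here.

['pup', 'pup', 'pup']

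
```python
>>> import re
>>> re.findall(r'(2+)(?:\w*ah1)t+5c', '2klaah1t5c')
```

Pattern: one or more of a literal '2' (captured); then zero or more of a word character, then the literal 'ah1' (non-capturing group); then one or more of a literal 't', then the literal '5c'.
Scanning left to right: at [0:10] match '2klaah1t5c', group 1 = '2'.
One capturing group, so `findall` returns just the captured substring from the one match — 1 in all.

['2']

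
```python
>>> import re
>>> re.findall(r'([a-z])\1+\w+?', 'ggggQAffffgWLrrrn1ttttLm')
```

['g', 'f', 'r', 't']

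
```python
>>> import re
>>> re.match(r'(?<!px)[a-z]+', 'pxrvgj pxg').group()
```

The negative lookaround is zero-width — it rules out positions where the adjacent text would match, without consuming anything.
`match` is anchored at position 0; if the pattern doesn't fit there, it returns None.
The match spans [0:6] → 'pxrvgj'.

'pxrvgj'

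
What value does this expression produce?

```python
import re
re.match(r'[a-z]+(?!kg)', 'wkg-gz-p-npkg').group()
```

'wkg'

The negative lookaround is zero-width — it rules out positions where the adjacent text would match, without consuming anything.
With `match`, the pattern is implicitly anchored at the beginning.
The match spans [0:3] → 'wkg'.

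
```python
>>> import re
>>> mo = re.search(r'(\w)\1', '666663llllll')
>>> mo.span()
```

A backreference is literal: `\1` must see the identical characters the first group matched.
The match spans [0:2] → '66'.

(0, 2)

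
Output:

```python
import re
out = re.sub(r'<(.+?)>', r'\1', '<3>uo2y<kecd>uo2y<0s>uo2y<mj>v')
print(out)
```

A non-greedy quantifier consumes as few characters as it can — just enough that the remainder of the pattern still matches from where it stops; whatever follows it matches normally.
Matches: at [0:3] → '<3>'; at [7:13] → '<kecd>'; at [17:21] → '<0s>'; at [25:29] → '<mj>'.
`\1` in the replacement pulls in group 1's text for each match.

3uo2ykecduo2y0suo2ymjv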